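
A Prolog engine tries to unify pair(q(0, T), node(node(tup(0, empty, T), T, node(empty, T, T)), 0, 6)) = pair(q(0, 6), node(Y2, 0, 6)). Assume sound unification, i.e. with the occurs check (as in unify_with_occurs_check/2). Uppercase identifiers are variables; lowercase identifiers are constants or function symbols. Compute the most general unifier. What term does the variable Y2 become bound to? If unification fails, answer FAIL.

Decompose pair/2: q(0, T) = q(0, 6),  node(node(tup(0, empty, T), T, node(empty, T, T)), 0, 6) = node(Y2, 0, 6).
Decompose q/2: 0 = 0,  T = 6.
Delete trivial equation 0 = 0.
Bind T := 6; substituting into the remaining equation gives: node(node(tup(0, empty, 6), 6, node(empty, 6, 6)), 0, 6) = node(Y2, 0, 6).
Decompose node/3: node(tup(0, empty, 6), 6, node(empty, 6, 6)) = Y2,  0 = 0,  6 = 6.
Bind Y2 := node(tup(0, empty, 6), 6, node(empty, 6, 6)); no other remaining equation mentions Y2.
Delete trivial equation 0 = 0.
Delete trivial equation 6 = 6.
MGU = { T = 6, Y2 = node(tup(0, empty, 6), 6, node(empty, 6, 6)) }, so Y2 = node(tup(0, empty, 6), 6, node(empty, 6, 6)).

node(tup(0, empty, 6), 6, node(empty, 6, 6))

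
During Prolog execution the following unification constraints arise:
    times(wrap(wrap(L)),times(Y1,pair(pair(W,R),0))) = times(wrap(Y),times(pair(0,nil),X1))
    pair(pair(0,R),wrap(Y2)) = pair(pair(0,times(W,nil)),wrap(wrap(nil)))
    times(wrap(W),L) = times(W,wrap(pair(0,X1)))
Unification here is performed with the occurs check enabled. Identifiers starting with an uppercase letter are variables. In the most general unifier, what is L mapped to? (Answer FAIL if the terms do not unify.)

FAIL

Decompose times/2: wrap(wrap(L)) = wrap(Y),  times(Y1,pair(pair(W,R),0)) = times(pair(0,nil),X1).
Decompose wrap/1: wrap(L) = Y.
Bind Y := wrap(L); no other remaining equation mentions Y.
Decompose times/2: Y1 = pair(0,nil),  pair(pair(W,R),0) = X1.
Bind Y1 := pair(0,nil); no other remaining equation mentions Y1.
Bind X1 := pair(pair(W,R),0); substituting into the one remaining equation that mentions X1 gives: times(wrap(W),L) = times(W,wrap(pair(0,pair(pair(W,R),0)))).
Decompose pair/2: pair(0,R) = pair(0,times(W,nil)),  wrap(Y2) = wrap(wrap(nil)).
Decompose pair/2: 0 = 0,  R = times(W,nil).
Delete trivial equation 0 = 0.
Bind R := times(W,nil); substituting into the one remaining equation that mentions R gives: times(wrap(W),L) = times(W,wrap(pair(0,pair(pair(W,times(W,nil)),0)))). Substituting into the earlier binding gives X1 := pair(pair(W,times(W,nil)),0).
Decompose wrap/1: Y2 = wrap(nil).
Bind Y2 := wrap(nil); no other remaining equation mentions Y2.
Decompose times/2: wrap(W) = W,  L = wrap(pair(0,pair(pair(W,times(W,nil)),0))).
Occurs check fails: W occurs in wrap(W); the equation W = wrap(W) has no finite solution.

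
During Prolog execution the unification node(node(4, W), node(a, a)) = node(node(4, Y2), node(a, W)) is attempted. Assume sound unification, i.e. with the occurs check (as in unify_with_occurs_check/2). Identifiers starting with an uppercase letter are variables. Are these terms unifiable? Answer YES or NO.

Decompose node/2: node(4, W) = node(4, Y2),  node(a, a) = node(a, W).
Decompose node/2: 4 = 4,  W = Y2.
Delete trivial equation 4 = 4.
Bind W := Y2; substituting into the remaining equation gives: node(a, a) = node(a, Y2).
Decompose node/2: a = a,  a = Y2.
Delete trivial equation a = a.
Bind Y2 := a. Substituting into the earlier binding gives W := a.
No equations remain and no clash or occurs-check failure arose, so a unifier exists.

YES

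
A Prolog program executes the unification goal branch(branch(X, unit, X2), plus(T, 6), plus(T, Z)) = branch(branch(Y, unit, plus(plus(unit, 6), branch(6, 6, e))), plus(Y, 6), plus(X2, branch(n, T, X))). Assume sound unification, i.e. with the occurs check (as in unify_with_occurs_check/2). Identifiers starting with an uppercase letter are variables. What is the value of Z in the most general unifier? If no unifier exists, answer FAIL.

Decompose branch/3: branch(X, unit, X2) = branch(Y, unit, plus(plus(unit, 6), branch(6, 6, e))),  plus(T, 6) = plus(Y, 6),  plus(T, Z) = plus(X2, branch(n, T, X)).
Decompose branch/3: X = Y,  unit = unit,  X2 = plus(plus(unit, 6), branch(6, 6, e)).
Bind X := Y; substituting into the one remaining equation that mentions X gives: plus(T, Z) = plus(X2, branch(n, T, Y)).
Delete trivial equation unit = unit.
Bind X2 := plus(plus(unit, 6), branch(6, 6, e)); substituting into the one remaining equation that mentions X2 gives: plus(T, Z) = plus(plus(plus(unit, 6), branch(6, 6, e)), branch(n, T, Y)).
Decompose plus/2: T = Y,  6 = 6.
Bind T := Y; substituting into the one remaining equation that mentions T gives: plus(Y, Z) = plus(plus(plus(unit, 6), branch(6, 6, e)), branch(n, Y, Y)).
Delete trivial equation 6 = 6.
Decompose plus/2: Y = plus(plus(unit, 6), branch(6, 6, e)),  Z = branch(n, Y, Y).
Bind Y := plus(plus(unit, 6), branch(6, 6, e)); substituting into the remaining equation gives: Z = branch(n, plus(plus(unit, 6), branch(6, 6, e)), plus(plus(unit, 6), branch(6, 6, e))). Substituting into the earlier bindings gives X := plus(plus(unit, 6), branch(6, 6, e)), T := plus(plus(unit, 6), branch(6, 6, e)).
Bind Z := branch(n, plus(plus(unit, 6), branch(6, 6, e)), plus(plus(unit, 6), branch(6, 6, e))).
MGU = { X ↦ plus(plus(unit, 6), branch(6, 6, e)), X2 ↦ plus(plus(unit, 6), branch(6, 6, e)), T ↦ plus(plus(unit, 6), branch(6, 6, e)), Y ↦ plus(plus(unit, 6), branch(6, 6, e)), Z ↦ branch(n, plus(plus(unit, 6), branch(6, 6, e)), plus(plus(unit, 6), branch(6, 6, e))) }, so Z ↦ branch(n, plus(plus(unit, 6), branch(6, 6, e)), plus(plus(unit, 6), branch(6, 6, e))).

branch(n, plus(plus(unit, 6), branch(6, 6, e)), plus(plus(unit, 6), branch(6, 6, e)))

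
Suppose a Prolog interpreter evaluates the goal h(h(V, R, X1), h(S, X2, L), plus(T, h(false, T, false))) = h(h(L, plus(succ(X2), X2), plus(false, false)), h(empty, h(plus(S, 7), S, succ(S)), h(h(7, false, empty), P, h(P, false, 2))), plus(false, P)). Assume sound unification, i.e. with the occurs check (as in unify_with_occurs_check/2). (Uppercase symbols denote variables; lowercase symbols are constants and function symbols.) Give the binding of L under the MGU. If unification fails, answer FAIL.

h(h(7, false, empty), h(false, false, false), h(h(false, false, false), false, 2))

Decompose h/3: h(V, R, X1) = h(L, plus(succ(X2), X2), plus(false, false)),  h(S, X2, L) = h(empty, h(plus(S, 7), S, succ(S)), h(h(7, false, empty), P, h(P, false, 2))),  plus(T, h(false, T, false)) = plus(false, P).
Decompose h/3: V = L,  R = plus(succ(X2), X2),  X1 = plus(false, false).
Bind V := L; no other remaining equation mentions V.
Bind R := plus(succ(X2), X2); no other remaining equation mentions R.
Bind X1 := plus(false, false); no other remaining equation mentions X1.
Decompose h/3: S = empty,  X2 = h(plus(S, 7), S, succ(S)),  L = h(h(7, false, empty), P, h(P, false, 2)).
Bind S := empty; substituting into the one remaining equation that mentions S gives: X2 = h(plus(empty, 7), empty, succ(empty)).
Bind X2 := h(plus(empty, 7), empty, succ(empty)); no other remaining equation mentions X2. Substituting into the earlier binding gives R := plus(succ(h(plus(empty, 7), empty, succ(empty))), h(plus(empty, 7), empty, succ(empty))).
Bind L := h(h(7, false, empty), P, h(P, false, 2)); no other remaining equation mentions L. Substituting into the earlier binding gives V := h(h(7, false, empty), P, h(P, false, 2)).
Decompose plus/2: T = false,  h(false, T, false) = P.
Bind T := false; substituting into the remaining equation gives: h(false, false, false) = P.
Bind P := h(false, false, false). Substituting into the earlier bindings gives V := h(h(7, false, empty), h(false, false, false), h(h(false, false, false), false, 2)), L := h(h(7, false, empty), h(false, false, false), h(h(false, false, false), false, 2)).
MGU = { V -> h(h(7, false, empty), h(false, false, false), h(h(false, false, false), false, 2)), R -> plus(succ(h(plus(empty, 7), empty, succ(empty))), h(plus(empty, 7), empty, succ(empty))), X1 -> plus(false, false), S -> empty, X2 -> h(plus(empty, 7), empty, succ(empty)), L -> h(h(7, false, empty), h(false, false, false), h(h(false, false, false), false, 2)), T -> false, P -> h(false, false, false) }, so L -> h(h(7, false, empty), h(false, false, false), h(h(false, false, false), false, 2)).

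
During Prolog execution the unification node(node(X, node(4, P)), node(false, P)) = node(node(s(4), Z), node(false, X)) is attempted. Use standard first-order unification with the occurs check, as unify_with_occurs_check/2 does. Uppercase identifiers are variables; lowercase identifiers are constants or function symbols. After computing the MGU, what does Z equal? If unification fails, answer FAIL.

Decompose node/2: node(X, node(4, P)) = node(s(4), Z),  node(false, P) = node(false, X).
Decompose node/2: X = s(4),  node(4, P) = Z.
Bind X := s(4); substituting into the one remaining equation that mentions X gives: node(false, P) = node(false, s(4)).
Bind Z := node(4, P); no other remaining equation mentions Z.
Decompose node/2: false = false,  P = s(4).
Delete trivial equation false = false.
Bind P := s(4). Substituting into the earlier binding gives Z := node(4, s(4)).
MGU = { X -> s(4), Z -> node(4, s(4)), P -> s(4) }, so Z -> node(4, s(4)).

node(4, s(4))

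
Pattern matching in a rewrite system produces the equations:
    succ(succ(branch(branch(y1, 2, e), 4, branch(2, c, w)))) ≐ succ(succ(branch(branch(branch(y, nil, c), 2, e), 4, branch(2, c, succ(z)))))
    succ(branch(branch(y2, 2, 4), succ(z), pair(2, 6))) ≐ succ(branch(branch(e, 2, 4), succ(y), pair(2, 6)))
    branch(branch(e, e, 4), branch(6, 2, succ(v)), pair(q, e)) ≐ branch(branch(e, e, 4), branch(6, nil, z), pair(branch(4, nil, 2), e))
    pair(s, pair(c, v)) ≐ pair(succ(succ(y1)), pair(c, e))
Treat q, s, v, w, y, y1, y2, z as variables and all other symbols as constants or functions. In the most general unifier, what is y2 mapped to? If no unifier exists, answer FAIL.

Decompose succ/1: succ(branch(branch(y1, 2, e), 4, branch(2, c, w))) ≐ succ(branch(branch(branch(y, nil, c), 2, e), 4, branch(2, c, succ(z)))).
Decompose succ/1: branch(branch(y1, 2, e), 4, branch(2, c, w)) ≐ branch(branch(branch(y, nil, c), 2, e), 4, branch(2, c, succ(z))).
Decompose branch/3: branch(y1, 2, e) ≐ branch(branch(y, nil, c), 2, e),  4 ≐ 4,  branch(2, c, w) ≐ branch(2, c, succ(z)).
Decompose branch/3: y1 ≐ branch(y, nil, c),  2 ≐ 2,  e ≐ e.
Bind y1 := branch(y, nil, c); substituting into the one remaining equation that mentions y1 gives: pair(s, pair(c, v)) ≐ pair(succ(succ(branch(y, nil, c))), pair(c, e)).
Delete trivial equation 2 ≐ 2.
Delete trivial equation e ≐ e.
Delete trivial equation 4 ≐ 4.
Decompose branch/3: 2 ≐ 2,  c ≐ c,  w ≐ succ(z).
Delete trivial equation 2 ≐ 2.
Delete trivial equation c ≐ c.
Bind w := succ(z); no other remaining equation mentions w.
Decompose succ/1: branch(branch(y2, 2, 4), succ(z), pair(2, 6)) ≐ branch(branch(e, 2, 4), succ(y), pair(2, 6)).
Decompose branch/3: branch(y2, 2, 4) ≐ branch(e, 2, 4),  succ(z) ≐ succ(y),  pair(2, 6) ≐ pair(2, 6).
Decompose branch/3: y2 ≐ e,  2 ≐ 2,  4 ≐ 4.
Bind y2 := e; no other remaining equation mentions y2.
Delete trivial equation 2 ≐ 2.
Delete trivial equation 4 ≐ 4.
Decompose succ/1: z ≐ y.
Bind z := y; substituting into the one remaining equation that mentions z gives: branch(branch(e, e, 4), branch(6, 2, succ(v)), pair(q, e)) ≐ branch(branch(e, e, 4), branch(6, nil, y), pair(branch(4, nil, 2), e)). Substituting into the earlier binding gives w := succ(y).
Delete trivial equation pair(2, 6) ≐ pair(2, 6).
Decompose branch/3: branch(e, e, 4) ≐ branch(e, e, 4),  branch(6, 2, succ(v)) ≐ branch(6, nil, y),  pair(q, e) ≐ pair(branch(4, nil, 2), e).
Delete trivial equation branch(e, e, 4) ≐ branch(e, e, 4).
Decompose branch/3: 6 ≐ 6,  2 ≐ nil,  succ(v) ≐ y.
Delete trivial equation 6 ≐ 6.
Clash: constants 2 and nil differ; no unifier exists.

FAIL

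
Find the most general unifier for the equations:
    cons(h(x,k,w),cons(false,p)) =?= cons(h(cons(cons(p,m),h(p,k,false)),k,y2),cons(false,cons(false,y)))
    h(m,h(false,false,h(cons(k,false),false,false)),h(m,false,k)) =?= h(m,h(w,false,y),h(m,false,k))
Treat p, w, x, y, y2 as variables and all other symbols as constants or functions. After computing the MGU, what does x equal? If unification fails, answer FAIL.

Decompose cons/2: h(x,k,w) =?= h(cons(cons(p,m),h(p,k,false)),k,y2),  cons(false,p) =?= cons(false,cons(false,y)).
Decompose h/3: x =?= cons(cons(p,m),h(p,k,false)),  k =?= k,  w =?= y2.
Bind x := cons(cons(p,m),h(p,k,false)); no other remaining equation mentions x.
Delete trivial equation k =?= k.
Bind w := y2; substituting into the one remaining equation that mentions w gives: h(m,h(false,false,h(cons(k,false),false,false)),h(m,false,k)) =?= h(m,h(y2,false,y),h(m,false,k)).
Decompose cons/2: false =?= false,  p =?= cons(false,y).
Delete trivial equation false =?= false.
Bind p := cons(false,y); no other remaining equation mentions p. Substituting into the earlier binding gives x := cons(cons(cons(false,y),m),h(cons(false,y),k,false)).
Decompose h/3: m =?= m,  h(false,false,h(cons(k,false),false,false)) =?= h(y2,false,y),  h(m,false,k) =?= h(m,false,k).
Delete trivial equation m =?= m.
Decompose h/3: false =?= y2,  false =?= false,  h(cons(k,false),false,false) =?= y.
Bind y2 := false; no other remaining equation mentions y2. Substituting into the earlier binding gives w := false.
Delete trivial equation false =?= false.
Bind y := h(cons(k,false),false,false); no other remaining equation mentions y. Substituting into the earlier bindings gives x := cons(cons(cons(false,h(cons(k,false),false,false)),m),h(cons(false,h(cons(k,false),false,false)),k,false)), p := cons(false,h(cons(k,false),false,false)).
Delete trivial equation h(m,false,k) =?= h(m,false,k).
MGU = { x := cons(cons(cons(false,h(cons(k,false),false,false)),m),h(cons(false,h(cons(k,false),false,false)),k,false)), w := false, p := cons(false,h(cons(k,false),false,false)), y2 := false, y := h(cons(k,false),false,false) }, so x := cons(cons(cons(false,h(cons(k,false),false,false)),m),h(cons(false,h(cons(k,false),false,false)),k,false)).

cons(cons(cons(false,h(cons(k,false),false,false)),m),h(cons(false,h(cons(k,false),false,false)),k,false))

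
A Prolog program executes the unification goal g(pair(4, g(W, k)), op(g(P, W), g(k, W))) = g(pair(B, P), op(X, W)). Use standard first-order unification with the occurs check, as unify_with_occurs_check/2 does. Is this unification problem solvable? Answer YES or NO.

Decompose g/2: pair(4, g(W, k)) = pair(B, P),  op(g(P, W), g(k, W)) = op(X, W).
Decompose pair/2: 4 = B,  g(W, k) = P.
Bind B := 4; no other remaining equation mentions B.
Bind P := g(W, k); substituting into the remaining equation gives: op(g(g(W, k), W), g(k, W)) = op(X, W).
Decompose op/2: g(g(W, k), W) = X,  g(k, W) = W.
Bind X := g(g(W, k), W); no other remaining equation mentions X.
Occurs check fails: W occurs in g(k, W); the equation W = g(k, W) has no finite solution.

NO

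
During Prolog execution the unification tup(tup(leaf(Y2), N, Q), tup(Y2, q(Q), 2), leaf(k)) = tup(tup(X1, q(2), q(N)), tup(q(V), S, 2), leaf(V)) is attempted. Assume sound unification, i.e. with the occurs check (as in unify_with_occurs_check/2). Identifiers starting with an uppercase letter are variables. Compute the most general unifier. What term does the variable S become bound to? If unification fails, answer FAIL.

q(q(q(2)))

Decompose tup/3: tup(leaf(Y2), N, Q) = tup(X1, q(2), q(N)),  tup(Y2, q(Q), 2) = tup(q(V), S, 2),  leaf(k) = leaf(V).
Decompose tup/3: leaf(Y2) = X1,  N = q(2),  Q = q(N).
Bind X1 := leaf(Y2); no other remaining equation mentions X1.
Bind N := q(2); substituting into the one remaining equation that mentions N gives: Q = q(q(2)).
Bind Q := q(q(2)); substituting into the one remaining equation that mentions Q gives: tup(Y2, q(q(q(2))), 2) = tup(q(V), S, 2).
Decompose tup/3: Y2 = q(V),  q(q(q(2))) = S,  2 = 2.
Bind Y2 := q(V); no other remaining equation mentions Y2. Substituting into the earlier binding gives X1 := leaf(q(V)).
Bind S := q(q(q(2))); no other remaining equation mentions S.
Delete trivial equation 2 = 2.
Decompose leaf/1: k = V.
Bind V := k. Substituting into the earlier bindings gives X1 := leaf(q(k)), Y2 := q(k).
MGU = { X1 ↦ leaf(q(k)), N ↦ q(2), Q ↦ q(q(2)), Y2 ↦ q(k), S ↦ q(q(q(2))), V ↦ k }, so S ↦ q(q(q(2))).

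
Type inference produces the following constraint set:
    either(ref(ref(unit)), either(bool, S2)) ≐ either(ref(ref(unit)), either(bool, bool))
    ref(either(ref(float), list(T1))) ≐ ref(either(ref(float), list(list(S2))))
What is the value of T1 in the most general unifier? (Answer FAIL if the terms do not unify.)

Decompose either/2: ref(ref(unit)) ≐ ref(ref(unit)),  either(bool, S2) ≐ either(bool, bool).
Delete trivial equation ref(ref(unit)) ≐ ref(ref(unit)).
Decompose either/2: bool ≐ bool,  S2 ≐ bool.
Delete trivial equation bool ≐ bool.
Bind S2 := bool; substituting into the remaining equation gives: ref(either(ref(float), list(T1))) ≐ ref(either(ref(float), list(list(bool)))).
Decompose ref/1: either(ref(float), list(T1)) ≐ either(ref(float), list(list(bool))).
Decompose either/2: ref(float) ≐ ref(float),  list(T1) ≐ list(list(bool)).
Delete trivial equation ref(float) ≐ ref(float).
Decompose list/1: T1 ≐ list(bool).
Bind T1 := list(bool).
MGU = { S2 ↦ bool, T1 ↦ list(bool) }, so T1 ↦ list(bool).

list(bool)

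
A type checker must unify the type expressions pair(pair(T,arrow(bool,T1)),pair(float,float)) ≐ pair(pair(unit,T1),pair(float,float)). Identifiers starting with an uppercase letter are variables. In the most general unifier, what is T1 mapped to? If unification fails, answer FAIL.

Decompose pair/2: pair(T,arrow(bool,T1)) ≐ pair(unit,T1),  pair(float,float) ≐ pair(float,float).
Decompose pair/2: T ≐ unit,  arrow(bool,T1) ≐ T1.
Bind T := unit; no other remaining equation mentions T.
Occurs check fails: T1 occurs in arrow(bool,T1); the equation T1 ≐ arrow(bool,T1) has no finite solution.

FAIL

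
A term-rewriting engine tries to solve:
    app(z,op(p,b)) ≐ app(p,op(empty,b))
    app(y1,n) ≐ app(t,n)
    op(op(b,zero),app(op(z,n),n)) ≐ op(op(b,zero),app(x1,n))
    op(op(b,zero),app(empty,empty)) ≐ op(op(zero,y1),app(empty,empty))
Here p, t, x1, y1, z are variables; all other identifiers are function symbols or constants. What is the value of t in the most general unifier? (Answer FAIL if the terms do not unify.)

FAIL

Decompose app/2: z ≐ p,  op(p,b) ≐ op(empty,b).
Bind z := p; substituting into the one remaining equation that mentions z gives: op(op(b,zero),app(op(p,n),n)) ≐ op(op(b,zero),app(x1,n)).
Decompose op/2: p ≐ empty,  b ≐ b.
Bind p := empty; substituting into the one remaining equation that mentions p gives: op(op(b,zero),app(op(empty,n),n)) ≐ op(op(b,zero),app(x1,n)). Substituting into the earlier binding gives z := empty.
Delete trivial equation b ≐ b.
Decompose app/2: y1 ≐ t,  n ≐ n.
Bind y1 := t; substituting into the one remaining equation that mentions y1 gives: op(op(b,zero),app(empty,empty)) ≐ op(op(zero,t),app(empty,empty)).
Delete trivial equation n ≐ n.
Decompose op/2: op(b,zero) ≐ op(b,zero),  app(op(empty,n),n) ≐ app(x1,n).
Delete trivial equation op(b,zero) ≐ op(b,zero).
Decompose app/2: op(empty,n) ≐ x1,  n ≐ n.
Bind x1 := op(empty,n); no other remaining equation mentions x1.
Delete trivial equation n ≐ n.
Decompose op/2: op(b,zero) ≐ op(zero,t),  app(empty,empty) ≐ app(empty,empty).
Decompose op/2: b ≐ zero,  zero ≐ t.
Clash: constants b and zero differ; no unifier exists.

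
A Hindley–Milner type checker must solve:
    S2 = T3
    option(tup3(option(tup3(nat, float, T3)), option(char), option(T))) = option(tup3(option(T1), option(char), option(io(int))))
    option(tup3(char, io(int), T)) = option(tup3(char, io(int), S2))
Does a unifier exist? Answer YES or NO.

YES

Bind S2 := T3; substituting into the one remaining equation that mentions S2 gives: option(tup3(char, io(int), T)) = option(tup3(char, io(int), T3)).
Decompose option/1: tup3(option(tup3(nat, float, T3)), option(char), option(T)) = tup3(option(T1), option(char), option(io(int))).
Decompose tup3/3: option(tup3(nat, float, T3)) = option(T1),  option(char) = option(char),  option(T) = option(io(int)).
Decompose option/1: tup3(nat, float, T3) = T1.
Bind T1 := tup3(nat, float, T3); no other remaining equation mentions T1.
Delete trivial equation option(char) = option(char).
Decompose option/1: T = io(int).
Bind T := io(int); substituting into the remaining equation gives: option(tup3(char, io(int), io(int))) = option(tup3(char, io(int), T3)).
Decompose option/1: tup3(char, io(int), io(int)) = tup3(char, io(int), T3).
Decompose tup3/3: char = char,  io(int) = io(int),  io(int) = T3.
Delete trivial equation char = char.
Delete trivial equation io(int) = io(int).
Bind T3 := io(int). Substituting into the earlier bindings gives S2 := io(int), T1 := tup3(nat, float, io(int)).
No equations remain and no clash or occurs-check failure arose, so a unifier exists.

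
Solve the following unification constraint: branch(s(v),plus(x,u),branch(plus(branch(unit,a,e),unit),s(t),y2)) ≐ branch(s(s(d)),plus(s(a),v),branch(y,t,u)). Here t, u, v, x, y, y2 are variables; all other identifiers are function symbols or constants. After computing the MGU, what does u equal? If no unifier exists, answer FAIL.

FAIL

Decompose branch/3: s(v) ≐ s(s(d)),  plus(x,u) ≐ plus(s(a),v),  branch(plus(branch(unit,a,e),unit),s(t),y2) ≐ branch(y,t,u).
Decompose s/1: v ≐ s(d).
Bind v := s(d); substituting into the one remaining equation that mentions v gives: plus(x,u) ≐ plus(s(a),s(d)).
Decompose plus/2: x ≐ s(a),  u ≐ s(d).
Bind x := s(a); no other remaining equation mentions x.
Bind u := s(d); substituting into the remaining equation gives: branch(plus(branch(unit,a,e),unit),s(t),y2) ≐ branch(y,t,s(d)).
Decompose branch/3: plus(branch(unit,a,e),unit) ≐ y,  s(t) ≐ t,  y2 ≐ s(d).
Bind y := plus(branch(unit,a,e),unit); no other remaining equation mentions y.
Occurs check fails: t occurs in s(t); the equation t ≐ s(t) has no finite solution.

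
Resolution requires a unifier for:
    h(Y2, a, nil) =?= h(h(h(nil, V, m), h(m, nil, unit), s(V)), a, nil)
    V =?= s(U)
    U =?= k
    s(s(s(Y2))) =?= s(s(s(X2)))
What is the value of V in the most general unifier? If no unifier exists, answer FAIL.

s(k)

Decompose h/3: Y2 =?= h(h(nil, V, m), h(m, nil, unit), s(V)),  a =?= a,  nil =?= nil.
Bind Y2 := h(h(nil, V, m), h(m, nil, unit), s(V)); substituting into the one remaining equation that mentions Y2 gives: s(s(s(h(h(nil, V, m), h(m, nil, unit), s(V))))) =?= s(s(s(X2))).
Delete trivial equation a =?= a.
Delete trivial equation nil =?= nil.
Bind V := s(U); substituting into the one remaining equation that mentions V gives: s(s(s(h(h(nil, s(U), m), h(m, nil, unit), s(s(U)))))) =?= s(s(s(X2))). Substituting into the earlier binding gives Y2 := h(h(nil, s(U), m), h(m, nil, unit), s(s(U))).
Bind U := k; substituting into the remaining equation gives: s(s(s(h(h(nil, s(k), m), h(m, nil, unit), s(s(k)))))) =?= s(s(s(X2))). Substituting into the earlier bindings gives Y2 := h(h(nil, s(k), m), h(m, nil, unit), s(s(k))), V := s(k).
Decompose s/1: s(s(h(h(nil, s(k), m), h(m, nil, unit), s(s(k))))) =?= s(s(X2)).
Decompose s/1: s(h(h(nil, s(k), m), h(m, nil, unit), s(s(k)))) =?= s(X2).
Decompose s/1: h(h(nil, s(k), m), h(m, nil, unit), s(s(k))) =?= X2.
Bind X2 := h(h(nil, s(k), m), h(m, nil, unit), s(s(k))).
MGU = { Y2 -> h(h(nil, s(k), m), h(m, nil, unit), s(s(k))), V -> s(k), U -> k, X2 -> h(h(nil, s(k), m), h(m, nil, unit), s(s(k))) }, so V -> s(k).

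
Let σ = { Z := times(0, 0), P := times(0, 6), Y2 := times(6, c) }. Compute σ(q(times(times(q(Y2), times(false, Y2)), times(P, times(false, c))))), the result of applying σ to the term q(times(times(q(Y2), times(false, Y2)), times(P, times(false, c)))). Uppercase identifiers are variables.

Replace each occurrence of P with times(0, 6).
Replace each occurrence of Y2 with times(6, c).
Result: q(times(times(q(times(6, c)), times(false, times(6, c))), times(times(0, 6), times(false, c)))).

q(times(times(q(times(6, c)), times(false, times(6, c))), times(times(0, 6), times(false, c))))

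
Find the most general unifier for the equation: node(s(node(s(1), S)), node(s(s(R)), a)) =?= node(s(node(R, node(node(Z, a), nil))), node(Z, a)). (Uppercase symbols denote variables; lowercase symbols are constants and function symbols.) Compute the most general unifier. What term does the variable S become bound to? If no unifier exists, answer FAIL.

Decompose node/2: s(node(s(1), S)) =?= s(node(R, node(node(Z, a), nil))),  node(s(s(R)), a) =?= node(Z, a).
Decompose s/1: node(s(1), S) =?= node(R, node(node(Z, a), nil)).
Decompose node/2: s(1) =?= R,  S =?= node(node(Z, a), nil).
Bind R := s(1); substituting into the one remaining equation that mentions R gives: node(s(s(s(1))), a) =?= node(Z, a).
Bind S := node(node(Z, a), nil); no other remaining equation mentions S.
Decompose node/2: s(s(s(1))) =?= Z,  a =?= a.
Bind Z := s(s(s(1))); no other remaining equation mentions Z. Substituting into the earlier binding gives S := node(node(s(s(s(1))), a), nil).
Delete trivial equation a =?= a.
MGU = { R -> s(1), S -> node(node(s(s(s(1))), a), nil), Z -> s(s(s(1))) }, so S -> node(node(s(s(s(1))), a), nil).

node(node(s(s(s(1))), a), nil)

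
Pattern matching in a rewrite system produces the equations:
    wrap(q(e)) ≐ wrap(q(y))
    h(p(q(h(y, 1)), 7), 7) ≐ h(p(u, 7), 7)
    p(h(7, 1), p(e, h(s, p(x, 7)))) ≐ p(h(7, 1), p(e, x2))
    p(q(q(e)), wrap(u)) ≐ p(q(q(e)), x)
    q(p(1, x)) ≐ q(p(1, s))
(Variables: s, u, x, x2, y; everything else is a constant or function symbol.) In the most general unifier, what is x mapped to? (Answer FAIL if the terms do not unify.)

Decompose wrap/1: q(e) ≐ q(y).
Decompose q/1: e ≐ y.
Bind y := e; substituting into the one remaining equation that mentions y gives: h(p(q(h(e, 1)), 7), 7) ≐ h(p(u, 7), 7).
Decompose h/2: p(q(h(e, 1)), 7) ≐ p(u, 7),  7 ≐ 7.
Decompose p/2: q(h(e, 1)) ≐ u,  7 ≐ 7.
Bind u := q(h(e, 1)); substituting into the one remaining equation that mentions u gives: p(q(q(e)), wrap(q(h(e, 1)))) ≐ p(q(q(e)), x).
Delete trivial equation 7 ≐ 7.
Delete trivial equation 7 ≐ 7.
Decompose p/2: h(7, 1) ≐ h(7, 1),  p(e, h(s, p(x, 7))) ≐ p(e, x2).
Delete trivial equation h(7, 1) ≐ h(7, 1).
Decompose p/2: e ≐ e,  h(s, p(x, 7)) ≐ x2.
Delete trivial equation e ≐ e.
Bind x2 := h(s, p(x, 7)); no other remaining equation mentions x2.
Decompose p/2: q(q(e)) ≐ q(q(e)),  wrap(q(h(e, 1))) ≐ x.
Delete trivial equation q(q(e)) ≐ q(q(e)).
Bind x := wrap(q(h(e, 1))); substituting into the remaining equation gives: q(p(1, wrap(q(h(e, 1))))) ≐ q(p(1, s)). Substituting into the earlier binding gives x2 := h(s, p(wrap(q(h(e, 1))), 7)).
Decompose q/1: p(1, wrap(q(h(e, 1)))) ≐ p(1, s).
Decompose p/2: 1 ≐ 1,  wrap(q(h(e, 1))) ≐ s.
Delete trivial equation 1 ≐ 1.
Bind s := wrap(q(h(e, 1))). Substituting into the earlier binding gives x2 := h(wrap(q(h(e, 1))), p(wrap(q(h(e, 1))), 7)).
MGU = { y := e, u := q(h(e, 1)), x2 := h(wrap(q(h(e, 1))), p(wrap(q(h(e, 1))), 7)), x := wrap(q(h(e, 1))), s := wrap(q(h(e, 1))) }, so x := wrap(q(h(e, 1))).

wrap(q(h(e, 1)))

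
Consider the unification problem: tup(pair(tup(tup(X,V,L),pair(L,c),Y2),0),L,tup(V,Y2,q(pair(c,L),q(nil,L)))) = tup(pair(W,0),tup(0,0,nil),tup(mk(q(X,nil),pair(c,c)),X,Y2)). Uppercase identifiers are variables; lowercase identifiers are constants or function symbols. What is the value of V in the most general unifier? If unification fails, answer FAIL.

Decompose tup/3: pair(tup(tup(X,V,L),pair(L,c),Y2),0) = pair(W,0),  L = tup(0,0,nil),  tup(V,Y2,q(pair(c,L),q(nil,L))) = tup(mk(q(X,nil),pair(c,c)),X,Y2).
Decompose pair/2: tup(tup(X,V,L),pair(L,c),Y2) = W,  0 = 0.
Bind W := tup(tup(X,V,L),pair(L,c),Y2); no other remaining equation mentions W.
Delete trivial equation 0 = 0.
Bind L := tup(0,0,nil); substituting into the remaining equation gives: tup(V,Y2,q(pair(c,tup(0,0,nil)),q(nil,tup(0,0,nil)))) = tup(mk(q(X,nil),pair(c,c)),X,Y2). Substituting into the earlier binding gives W := tup(tup(X,V,tup(0,0,nil)),pair(tup(0,0,nil),c),Y2).
Decompose tup/3: V = mk(q(X,nil),pair(c,c)),  Y2 = X,  q(pair(c,tup(0,0,nil)),q(nil,tup(0,0,nil))) = Y2.
Bind V := mk(q(X,nil),pair(c,c)); no other remaining equation mentions V. Substituting into the earlier binding gives W := tup(tup(X,mk(q(X,nil),pair(c,c)),tup(0,0,nil)),pair(tup(0,0,nil),c),Y2).
Bind Y2 := X; substituting into the remaining equation gives: q(pair(c,tup(0,0,nil)),q(nil,tup(0,0,nil))) = X. Substituting into the earlier binding gives W := tup(tup(X,mk(q(X,nil),pair(c,c)),tup(0,0,nil)),pair(tup(0,0,nil),c),X).
Bind X := q(pair(c,tup(0,0,nil)),q(nil,tup(0,0,nil))). Substituting into the earlier bindings gives W := tup(tup(q(pair(c,tup(0,0,nil)),q(nil,tup(0,0,nil))),mk(q(q(pair(c,tup(0,0,nil)),q(nil,tup(0,0,nil))),nil),pair(c,c)),tup(0,0,nil)),pair(tup(0,0,nil),c),q(pair(c,tup(0,0,nil)),q(nil,tup(0,0,nil)))), V := mk(q(q(pair(c,tup(0,0,nil)),q(nil,tup(0,0,nil))),nil),pair(c,c)), Y2 := q(pair(c,tup(0,0,nil)),q(nil,tup(0,0,nil))).
MGU = { W := tup(tup(q(pair(c,tup(0,0,nil)),q(nil,tup(0,0,nil))),mk(q(q(pair(c,tup(0,0,nil)),q(nil,tup(0,0,nil))),nil),pair(c,c)),tup(0,0,nil)),pair(tup(0,0,nil),c),q(pair(c,tup(0,0,nil)),q(nil,tup(0,0,nil)))), L := tup(0,0,nil), V := mk(q(q(pair(c,tup(0,0,nil)),q(nil,tup(0,0,nil))),nil),pair(c,c)), Y2 := q(pair(c,tup(0,0,nil)),q(nil,tup(0,0,nil))), X := q(pair(c,tup(0,0,nil)),q(nil,tup(0,0,nil))) }, so V := mk(q(q(pair(c,tup(0,0,nil)),q(nil,tup(0,0,nil))),nil),pair(c,c)).

mk(q(q(pair(c,tup(0,0,nil)),q(nil,tup(0,0,nil))),nil),pair(c,c))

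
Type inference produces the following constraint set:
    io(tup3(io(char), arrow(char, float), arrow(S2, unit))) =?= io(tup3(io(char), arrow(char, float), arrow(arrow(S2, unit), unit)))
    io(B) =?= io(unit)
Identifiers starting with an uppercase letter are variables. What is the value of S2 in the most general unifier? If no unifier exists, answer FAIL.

Decompose io/1: tup3(io(char), arrow(char, float), arrow(S2, unit)) =?= tup3(io(char), arrow(char, float), arrow(arrow(S2, unit), unit)).
Decompose tup3/3: io(char) =?= io(char),  arrow(char, float) =?= arrow(char, float),  arrow(S2, unit) =?= arrow(arrow(S2, unit), unit).
Delete trivial equation io(char) =?= io(char).
Delete trivial equation arrow(char, float) =?= arrow(char, float).
Decompose arrow/2: S2 =?= arrow(S2, unit),  unit =?= unit.
Occurs check fails: S2 occurs in arrow(S2, unit); the equation S2 =?= arrow(S2, unit) has no finite solution.

FAIL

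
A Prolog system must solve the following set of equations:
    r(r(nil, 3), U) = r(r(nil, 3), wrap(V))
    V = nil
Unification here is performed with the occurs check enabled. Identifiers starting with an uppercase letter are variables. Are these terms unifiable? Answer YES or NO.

YES

Decompose r/2: r(nil, 3) = r(nil, 3),  U = wrap(V).
Delete trivial equation r(nil, 3) = r(nil, 3).
Bind U := wrap(V); no other remaining equation mentions U.
Bind V := nil. Substituting into the earlier binding gives U := wrap(nil).
No equations remain and no clash or occurs-check failure arose, so a unifier exists.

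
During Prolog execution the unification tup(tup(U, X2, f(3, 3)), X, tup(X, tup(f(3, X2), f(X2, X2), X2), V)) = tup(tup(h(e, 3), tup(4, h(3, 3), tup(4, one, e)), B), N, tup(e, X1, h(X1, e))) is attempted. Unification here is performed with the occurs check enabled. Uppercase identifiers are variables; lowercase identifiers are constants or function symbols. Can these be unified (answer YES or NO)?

Decompose tup/3: tup(U, X2, f(3, 3)) = tup(h(e, 3), tup(4, h(3, 3), tup(4, one, e)), B),  X = N,  tup(X, tup(f(3, X2), f(X2, X2), X2), V) = tup(e, X1, h(X1, e)).
Decompose tup/3: U = h(e, 3),  X2 = tup(4, h(3, 3), tup(4, one, e)),  f(3, 3) = B.
Bind U := h(e, 3); no other remaining equation mentions U.
Bind X2 := tup(4, h(3, 3), tup(4, one, e)); substituting into the one remaining equation that mentions X2 gives: tup(X, tup(f(3, tup(4, h(3, 3), tup(4, one, e))), f(tup(4, h(3, 3), tup(4, one, e)), tup(4, h(3, 3), tup(4, one, e))), tup(4, h(3, 3), tup(4, one, e))), V) = tup(e, X1, h(X1, e)).
Bind B := f(3, 3); no other remaining equation mentions B.
Bind X := N; substituting into the remaining equation gives: tup(N, tup(f(3, tup(4, h(3, 3), tup(4, one, e))), f(tup(4, h(3, 3), tup(4, one, e)), tup(4, h(3, 3), tup(4, one, e))), tup(4, h(3, 3), tup(4, one, e))), V) = tup(e, X1, h(X1, e)).
Decompose tup/3: N = e,  tup(f(3, tup(4, h(3, 3), tup(4, one, e))), f(tup(4, h(3, 3), tup(4, one, e)), tup(4, h(3, 3), tup(4, one, e))), tup(4, h(3, 3), tup(4, one, e))) = X1,  V = h(X1, e).
Bind N := e; no other remaining equation mentions N. Substituting into the earlier binding gives X := e.
Bind X1 := tup(f(3, tup(4, h(3, 3), tup(4, one, e))), f(tup(4, h(3, 3), tup(4, one, e)), tup(4, h(3, 3), tup(4, one, e))), tup(4, h(3, 3), tup(4, one, e))); substituting into the remaining equation gives: V = h(tup(f(3, tup(4, h(3, 3), tup(4, one, e))), f(tup(4, h(3, 3), tup(4, one, e)), tup(4, h(3, 3), tup(4, one, e))), tup(4, h(3, 3), tup(4, one, e))), e).
Bind V := h(tup(f(3, tup(4, h(3, 3), tup(4, one, e))), f(tup(4, h(3, 3), tup(4, one, e)), tup(4, h(3, 3), tup(4, one, e))), tup(4, h(3, 3), tup(4, one, e))), e).
No equations remain and no clash or occurs-check failure arose, so a unifier exists.

YES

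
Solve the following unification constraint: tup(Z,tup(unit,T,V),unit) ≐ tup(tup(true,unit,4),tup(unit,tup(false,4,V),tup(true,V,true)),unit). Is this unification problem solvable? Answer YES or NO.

Decompose tup/3: Z ≐ tup(true,unit,4),  tup(unit,T,V) ≐ tup(unit,tup(false,4,V),tup(true,V,true)),  unit ≐ unit.
Bind Z := tup(true,unit,4); no other remaining equation mentions Z.
Decompose tup/3: unit ≐ unit,  T ≐ tup(false,4,V),  V ≐ tup(true,V,true).
Delete trivial equation unit ≐ unit.
Bind T := tup(false,4,V); no other remaining equation mentions T.
Occurs check fails: V occurs in tup(true,V,true); the equation V ≐ tup(true,V,true) has no finite solution.

NO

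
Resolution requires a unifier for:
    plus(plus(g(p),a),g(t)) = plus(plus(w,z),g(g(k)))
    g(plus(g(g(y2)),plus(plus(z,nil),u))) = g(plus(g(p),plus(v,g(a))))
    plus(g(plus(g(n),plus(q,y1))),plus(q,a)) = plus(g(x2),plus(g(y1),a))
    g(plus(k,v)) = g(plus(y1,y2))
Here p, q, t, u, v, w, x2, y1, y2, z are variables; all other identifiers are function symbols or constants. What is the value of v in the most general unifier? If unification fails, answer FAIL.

plus(a,nil)

Decompose plus/2: plus(g(p),a) = plus(w,z),  g(t) = g(g(k)).
Decompose plus/2: g(p) = w,  a = z.
Bind w := g(p); no other remaining equation mentions w.
Bind z := a; substituting into the one remaining equation that mentions z gives: g(plus(g(g(y2)),plus(plus(a,nil),u))) = g(plus(g(p),plus(v,g(a)))).
Decompose g/1: t = g(k).
Bind t := g(k); no other remaining equation mentions t.
Decompose g/1: plus(g(g(y2)),plus(plus(a,nil),u)) = plus(g(p),plus(v,g(a))).
Decompose plus/2: g(g(y2)) = g(p),  plus(plus(a,nil),u) = plus(v,g(a)).
Decompose g/1: g(y2) = p.
Bind p := g(y2); no other remaining equation mentions p. Substituting into the earlier binding gives w := g(g(y2)).
Decompose plus/2: plus(a,nil) = v,  u = g(a).
Bind v := plus(a,nil); substituting into the one remaining equation that mentions v gives: g(plus(k,plus(a,nil))) = g(plus(y1,y2)).
Bind u := g(a); no other remaining equation mentions u.
Decompose plus/2: g(plus(g(n),plus(q,y1))) = g(x2),  plus(q,a) = plus(g(y1),a).
Decompose g/1: plus(g(n),plus(q,y1)) = x2.
Bind x2 := plus(g(n),plus(q,y1)); no other remaining equation mentions x2.
Decompose plus/2: q = g(y1),  a = a.
Bind q := g(y1); no other remaining equation mentions q. Substituting into the earlier binding gives x2 := plus(g(n),plus(g(y1),y1)).
Delete trivial equation a = a.
Decompose g/1: plus(k,plus(a,nil)) = plus(y1,y2).
Decompose plus/2: k = y1,  plus(a,nil) = y2.
Bind y1 := k; no other remaining equation mentions y1. Substituting into the earlier bindings gives x2 := plus(g(n),plus(g(k),k)), q := g(k).
Bind y2 := plus(a,nil). Substituting into the earlier bindings gives w := g(g(plus(a,nil))), p := g(plus(a,nil)).
MGU = { w ↦ g(g(plus(a,nil))), z ↦ a, t ↦ g(k), p ↦ g(plus(a,nil)), v ↦ plus(a,nil), u ↦ g(a), x2 ↦ plus(g(n),plus(g(k),k)), q ↦ g(k), y1 ↦ k, y2 ↦ plus(a,nil) }, so v ↦ plus(a,nil).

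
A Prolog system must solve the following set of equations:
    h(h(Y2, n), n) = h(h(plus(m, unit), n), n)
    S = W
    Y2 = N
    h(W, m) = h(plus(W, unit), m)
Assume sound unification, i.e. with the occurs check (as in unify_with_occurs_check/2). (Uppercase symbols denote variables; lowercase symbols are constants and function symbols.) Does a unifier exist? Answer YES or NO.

Decompose h/2: h(Y2, n) = h(plus(m, unit), n),  n = n.
Decompose h/2: Y2 = plus(m, unit),  n = n.
Bind Y2 := plus(m, unit); substituting into the one remaining equation that mentions Y2 gives: plus(m, unit) = N.
Delete trivial equation n = n.
Delete trivial equation n = n.
Bind S := W; no other remaining equation mentions S.
Bind N := plus(m, unit); no other remaining equation mentions N.
Decompose h/2: W = plus(W, unit),  m = m.
Occurs check fails: W occurs in plus(W, unit); the equation W = plus(W, unit) has no finite solution.

NO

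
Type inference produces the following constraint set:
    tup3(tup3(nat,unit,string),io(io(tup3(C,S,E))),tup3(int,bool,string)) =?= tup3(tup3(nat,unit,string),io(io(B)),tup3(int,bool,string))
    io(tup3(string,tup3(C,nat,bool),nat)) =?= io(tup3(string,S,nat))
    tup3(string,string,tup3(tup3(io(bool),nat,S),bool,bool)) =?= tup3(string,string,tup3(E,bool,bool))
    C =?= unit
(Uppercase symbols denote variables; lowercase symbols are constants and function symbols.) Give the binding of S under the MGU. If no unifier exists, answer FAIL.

tup3(unit,nat,bool)

Decompose tup3/3: tup3(nat,unit,string) =?= tup3(nat,unit,string),  io(io(tup3(C,S,E))) =?= io(io(B)),  tup3(int,bool,string) =?= tup3(int,bool,string).
Delete trivial equation tup3(nat,unit,string) =?= tup3(nat,unit,string).
Decompose io/1: io(tup3(C,S,E)) =?= io(B).
Decompose io/1: tup3(C,S,E) =?= B.
Bind B := tup3(C,S,E); no other remaining equation mentions B.
Delete trivial equation tup3(int,bool,string) =?= tup3(int,bool,string).
Decompose io/1: tup3(string,tup3(C,nat,bool),nat) =?= tup3(string,S,nat).
Decompose tup3/3: string =?= string,  tup3(C,nat,bool) =?= S,  nat =?= nat.
Delete trivial equation string =?= string.
Bind S := tup3(C,nat,bool); substituting into the one remaining equation that mentions S gives: tup3(string,string,tup3(tup3(io(bool),nat,tup3(C,nat,bool)),bool,bool)) =?= tup3(string,string,tup3(E,bool,bool)). Substituting into the earlier binding gives B := tup3(C,tup3(C,nat,bool),E).
Delete trivial equation nat =?= nat.
Decompose tup3/3: string =?= string,  string =?= string,  tup3(tup3(io(bool),nat,tup3(C,nat,bool)),bool,bool) =?= tup3(E,bool,bool).
Delete trivial equation string =?= string.
Delete trivial equation string =?= string.
Decompose tup3/3: tup3(io(bool),nat,tup3(C,nat,bool)) =?= E,  bool =?= bool,  bool =?= bool.
Bind E := tup3(io(bool),nat,tup3(C,nat,bool)); no other remaining equation mentions E. Substituting into the earlier binding gives B := tup3(C,tup3(C,nat,bool),tup3(io(bool),nat,tup3(C,nat,bool))).
Delete trivial equation bool =?= bool.
Delete trivial equation bool =?= bool.
Bind C := unit. Substituting into the earlier bindings gives B := tup3(unit,tup3(unit,nat,bool),tup3(io(bool),nat,tup3(unit,nat,bool))), S := tup3(unit,nat,bool), E := tup3(io(bool),nat,tup3(unit,nat,bool)).
MGU = { B := tup3(unit,tup3(unit,nat,bool),tup3(io(bool),nat,tup3(unit,nat,bool))), S := tup3(unit,nat,bool), E := tup3(io(bool),nat,tup3(unit,nat,bool)), C := unit }, so S := tup3(unit,nat,bool).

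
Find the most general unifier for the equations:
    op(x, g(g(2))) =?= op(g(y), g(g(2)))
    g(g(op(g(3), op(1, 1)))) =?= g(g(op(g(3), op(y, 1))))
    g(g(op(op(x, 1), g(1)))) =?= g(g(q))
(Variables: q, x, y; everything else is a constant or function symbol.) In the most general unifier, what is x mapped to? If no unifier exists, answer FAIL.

g(1)

Decompose op/2: x =?= g(y),  g(g(2)) =?= g(g(2)).
Bind x := g(y); substituting into the one remaining equation that mentions x gives: g(g(op(op(g(y), 1), g(1)))) =?= g(g(q)).
Delete trivial equation g(g(2)) =?= g(g(2)).
Decompose g/1: g(op(g(3), op(1, 1))) =?= g(op(g(3), op(y, 1))).
Decompose g/1: op(g(3), op(1, 1)) =?= op(g(3), op(y, 1)).
Decompose op/2: g(3) =?= g(3),  op(1, 1) =?= op(y, 1).
Delete trivial equation g(3) =?= g(3).
Decompose op/2: 1 =?= y,  1 =?= 1.
Bind y := 1; substituting into the one remaining equation that mentions y gives: g(g(op(op(g(1), 1), g(1)))) =?= g(g(q)). Substituting into the earlier binding gives x := g(1).
Delete trivial equation 1 =?= 1.
Decompose g/1: g(op(op(g(1), 1), g(1))) =?= g(q).
Decompose g/1: op(op(g(1), 1), g(1)) =?= q.
Bind q := op(op(g(1), 1), g(1)).
MGU = { x := g(1), y := 1, q := op(op(g(1), 1), g(1)) }, so x := g(1).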